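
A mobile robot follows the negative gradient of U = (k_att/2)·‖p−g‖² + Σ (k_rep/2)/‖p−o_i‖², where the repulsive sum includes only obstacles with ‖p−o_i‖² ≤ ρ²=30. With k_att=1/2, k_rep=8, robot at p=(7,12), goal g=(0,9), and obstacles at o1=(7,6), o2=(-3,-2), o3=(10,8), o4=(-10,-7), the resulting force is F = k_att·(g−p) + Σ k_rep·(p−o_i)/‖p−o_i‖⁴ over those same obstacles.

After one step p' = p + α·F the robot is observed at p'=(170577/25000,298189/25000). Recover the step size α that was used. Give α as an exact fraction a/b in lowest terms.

α = 1/20

F_att = 1/2·(g−p) = 1/2·(-7,-3) = (-3.5000,-1.5000)
o1: d²=36 > ρ²=30 → inactive
o2: d²=296 > ρ²=30 → inactive
o3: d²=25 ≤ ρ²=30; F_rep = 8·(-3,4)/25² = (-0.0384,0.0512)
o4: d²=650 > ρ²=30 → inactive
F = F_att + ΣF_rep = (-3.5384,-1.4488)
Δp = p'−p = (-0.1769,-0.0724); α = Δx/Fx = (-4423/25000) / (-4423/1250) = 1/20
check: Δy/Fy = (-1811/25000) / (-1811/1250) = 1/20 ✓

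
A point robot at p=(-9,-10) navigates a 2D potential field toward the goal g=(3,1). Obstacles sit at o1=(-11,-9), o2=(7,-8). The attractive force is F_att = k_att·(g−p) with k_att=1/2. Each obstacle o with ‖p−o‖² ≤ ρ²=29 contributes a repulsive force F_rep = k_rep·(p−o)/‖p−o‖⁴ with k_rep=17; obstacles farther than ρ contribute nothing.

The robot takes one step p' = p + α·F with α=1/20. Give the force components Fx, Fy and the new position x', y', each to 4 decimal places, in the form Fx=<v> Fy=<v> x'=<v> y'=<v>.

Fx=7.3600 Fy=4.8200 x'=-8.6320 y'=-9.7590

F_att = 1/2·(g−p) = 1/2·(12,11) = (6.0000,5.5000)
o1: d²=5 ≤ ρ²=29; F_rep = 17·(2,-1)/5² = (1.3600,-0.6800)
o2: d²=260 > ρ²=29 → inactive
F = F_att + ΣF_rep = (7.3600,4.8200)
p' = p + 1/20·F = (-8.6320,-9.7590)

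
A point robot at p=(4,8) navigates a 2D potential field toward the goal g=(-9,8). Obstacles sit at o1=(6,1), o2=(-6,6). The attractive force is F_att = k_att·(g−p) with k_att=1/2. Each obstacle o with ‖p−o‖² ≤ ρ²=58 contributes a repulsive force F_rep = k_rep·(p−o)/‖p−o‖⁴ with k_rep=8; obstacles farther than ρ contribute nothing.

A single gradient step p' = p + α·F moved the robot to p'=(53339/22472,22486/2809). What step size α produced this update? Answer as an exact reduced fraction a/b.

F_att = 1/2·(g−p) = 1/2·(-13,0) = (-6.5000,0.0000)
o1: d²=53 ≤ ρ²=58; F_rep = 8·(-2,7)/53² = (-0.0057,0.0199)
o2: d²=104 > ρ²=58 → inactive
F = F_att + ΣF_rep = (-6.5057,0.0199)
Δp = p'−p = (-1.6264,0.0050); α = Δx/Fx = (-36549/22472) / (-36549/5618) = 1/4
check: Δy/Fy = (14/2809) / (56/2809) = 1/4 ✓

α = 1/4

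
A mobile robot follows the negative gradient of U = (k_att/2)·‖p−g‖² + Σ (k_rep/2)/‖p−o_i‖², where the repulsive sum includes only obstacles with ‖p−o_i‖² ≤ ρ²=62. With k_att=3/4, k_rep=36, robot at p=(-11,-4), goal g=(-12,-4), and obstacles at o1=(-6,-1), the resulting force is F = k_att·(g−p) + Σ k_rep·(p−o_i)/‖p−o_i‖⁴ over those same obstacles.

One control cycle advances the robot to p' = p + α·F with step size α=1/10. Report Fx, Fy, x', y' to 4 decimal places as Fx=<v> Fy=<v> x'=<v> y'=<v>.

F_att = 3/4·(g−p) = 3/4·(-1,0) = (-0.7500,0.0000)
o1: d²=34 ≤ ρ²=62; F_rep = 36·(-5,-3)/34² = (-0.1557,-0.0934)
F = F_att + ΣF_rep = (-0.9057,-0.0934)
p' = p + 1/10·F = (-11.0906,-4.0093)

Fx=-0.9057 Fy=-0.0934 x'=-11.0906 y'=-4.0093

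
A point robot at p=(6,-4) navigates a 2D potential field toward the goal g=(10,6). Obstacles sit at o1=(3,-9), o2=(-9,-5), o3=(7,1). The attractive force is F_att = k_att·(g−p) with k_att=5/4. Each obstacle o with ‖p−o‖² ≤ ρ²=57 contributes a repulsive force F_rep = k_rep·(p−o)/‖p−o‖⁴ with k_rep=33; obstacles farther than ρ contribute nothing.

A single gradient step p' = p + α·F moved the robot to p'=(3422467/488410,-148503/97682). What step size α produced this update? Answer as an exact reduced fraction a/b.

F_att = 5/4·(g−p) = 5/4·(4,10) = (5.0000,12.5000)
o1: d²=34 ≤ ρ²=57; F_rep = 33·(3,5)/34² = (0.0856,0.1427)
o2: d²=226 > ρ²=57 → inactive
o3: d²=26 ≤ ρ²=57; F_rep = 33·(-1,-5)/26² = (-0.0488,-0.2441)
F = F_att + ΣF_rep = (5.0368,12.3987)
Δp = p'−p = (1.0074,2.4797); α = Δx/Fx = (492007/488410) / (492007/97682) = 1/5
check: Δy/Fy = (242225/97682) / (1211125/97682) = 1/5 ✓

α = 1/5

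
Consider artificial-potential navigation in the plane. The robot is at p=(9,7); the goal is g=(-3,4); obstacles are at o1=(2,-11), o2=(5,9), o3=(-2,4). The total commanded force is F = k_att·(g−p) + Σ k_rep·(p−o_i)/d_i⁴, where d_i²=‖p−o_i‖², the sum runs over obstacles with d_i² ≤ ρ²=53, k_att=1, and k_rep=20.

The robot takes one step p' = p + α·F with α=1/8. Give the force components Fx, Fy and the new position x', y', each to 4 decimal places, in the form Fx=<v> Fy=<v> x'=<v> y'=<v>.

Fx=-11.8000 Fy=-3.1000 x'=7.5250 y'=6.6125

F_att = 1·(g−p) = 1·(-12,-3) = (-12.0000,-3.0000)
o1: d²=373 > ρ²=53 → inactive
o2: d²=20 ≤ ρ²=53; F_rep = 20·(4,-2)/20² = (0.2000,-0.1000)
o3: d²=130 > ρ²=53 → inactive
F = F_att + ΣF_rep = (-11.8000,-3.1000)
p' = p + 1/8·F = (7.5250,6.6125)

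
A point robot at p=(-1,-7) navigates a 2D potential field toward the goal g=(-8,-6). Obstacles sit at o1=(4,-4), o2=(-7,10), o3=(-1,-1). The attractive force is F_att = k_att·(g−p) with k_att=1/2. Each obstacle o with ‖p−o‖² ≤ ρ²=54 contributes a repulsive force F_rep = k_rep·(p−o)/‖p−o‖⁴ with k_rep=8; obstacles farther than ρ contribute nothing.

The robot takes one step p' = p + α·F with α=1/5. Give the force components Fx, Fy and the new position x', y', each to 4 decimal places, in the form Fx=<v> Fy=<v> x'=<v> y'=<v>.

Fx=-3.5346 Fy=0.4422 x'=-1.7069 y'=-6.9116

F_att = 1/2·(g−p) = 1/2·(-7,1) = (-3.5000,0.5000)
o1: d²=34 ≤ ρ²=54; F_rep = 8·(-5,-3)/34² = (-0.0346,-0.0208)
o2: d²=325 > ρ²=54 → inactive
o3: d²=36 ≤ ρ²=54; F_rep = 8·(0,-6)/36² = (0.0000,-0.0370)
F = F_att + ΣF_rep = (-3.5346,0.4422)
p' = p + 1/5·F = (-1.7069,-6.9116)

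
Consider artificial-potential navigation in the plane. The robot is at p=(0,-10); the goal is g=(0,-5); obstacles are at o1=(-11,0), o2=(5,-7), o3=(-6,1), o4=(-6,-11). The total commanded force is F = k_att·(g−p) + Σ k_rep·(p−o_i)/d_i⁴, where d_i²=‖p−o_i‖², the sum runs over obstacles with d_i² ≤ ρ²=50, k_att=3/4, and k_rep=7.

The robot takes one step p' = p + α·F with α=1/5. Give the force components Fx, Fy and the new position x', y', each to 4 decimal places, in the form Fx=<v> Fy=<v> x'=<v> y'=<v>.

Fx=0.0004 Fy=3.7369 x'=0.0001 y'=-9.2526

F_att = 3/4·(g−p) = 3/4·(0,5) = (0.0000,3.7500)
o1: d²=221 > ρ²=50 → inactive
o2: d²=34 ≤ ρ²=50; F_rep = 7·(-5,-3)/34² = (-0.0303,-0.0182)
o3: d²=157 > ρ²=50 → inactive
o4: d²=37 ≤ ρ²=50; F_rep = 7·(6,1)/37² = (0.0307,0.0051)
F = F_att + ΣF_rep = (0.0004,3.7369)
p' = p + 1/5·F = (0.0001,-9.2526)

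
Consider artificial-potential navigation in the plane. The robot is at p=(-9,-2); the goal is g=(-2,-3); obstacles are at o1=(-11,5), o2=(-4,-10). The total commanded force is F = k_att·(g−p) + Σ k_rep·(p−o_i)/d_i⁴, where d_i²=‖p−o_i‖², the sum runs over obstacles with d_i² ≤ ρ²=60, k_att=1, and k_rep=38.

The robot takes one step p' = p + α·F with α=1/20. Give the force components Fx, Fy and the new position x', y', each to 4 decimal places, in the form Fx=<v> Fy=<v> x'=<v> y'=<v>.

Fx=7.0271 Fy=-1.0947 x'=-8.6486 y'=-2.0547

F_att = 1·(g−p) = 1·(7,-1) = (7.0000,-1.0000)
o1: d²=53 ≤ ρ²=60; F_rep = 38·(2,-7)/53² = (0.0271,-0.0947)
o2: d²=89 > ρ²=60 → inactive
F = F_att + ΣF_rep = (7.0271,-1.0947)
p' = p + 1/20·F = (-8.6486,-2.0547)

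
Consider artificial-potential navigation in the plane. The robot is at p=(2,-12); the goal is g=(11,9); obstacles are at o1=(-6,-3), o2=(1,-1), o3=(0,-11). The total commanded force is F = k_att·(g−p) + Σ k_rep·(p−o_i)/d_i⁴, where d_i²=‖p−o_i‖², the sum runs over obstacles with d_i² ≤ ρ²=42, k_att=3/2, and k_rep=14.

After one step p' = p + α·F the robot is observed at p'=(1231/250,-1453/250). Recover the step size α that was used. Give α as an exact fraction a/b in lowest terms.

F_att = 3/2·(g−p) = 3/2·(9,21) = (13.5000,31.5000)
o1: d²=145 > ρ²=42 → inactive
o2: d²=122 > ρ²=42 → inactive
o3: d²=5 ≤ ρ²=42; F_rep = 14·(2,-1)/5² = (1.1200,-0.5600)
F = F_att + ΣF_rep = (14.6200,30.9400)
Δp = p'−p = (2.9240,6.1880); α = Δx/Fx = (731/250) / (731/50) = 1/5
check: Δy/Fy = (1547/250) / (1547/50) = 1/5 ✓

α = 1/5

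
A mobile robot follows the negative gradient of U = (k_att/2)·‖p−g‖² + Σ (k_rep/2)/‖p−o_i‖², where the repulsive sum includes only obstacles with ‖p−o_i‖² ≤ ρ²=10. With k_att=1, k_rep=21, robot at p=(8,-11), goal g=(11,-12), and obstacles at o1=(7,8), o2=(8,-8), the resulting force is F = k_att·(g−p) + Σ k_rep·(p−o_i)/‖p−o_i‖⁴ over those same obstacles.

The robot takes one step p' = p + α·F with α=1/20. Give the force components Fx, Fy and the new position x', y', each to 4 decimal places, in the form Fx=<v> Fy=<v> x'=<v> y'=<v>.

F_att = 1·(g−p) = 1·(3,-1) = (3.0000,-1.0000)
o1: d²=362 > ρ²=10 → inactive
o2: d²=9 ≤ ρ²=10; F_rep = 21·(0,-3)/9² = (0.0000,-0.7778)
F = F_att + ΣF_rep = (3.0000,-1.7778)
p' = p + 1/20·F = (8.1500,-11.0889)

Fx=3.0000 Fy=-1.7778 x'=8.1500 y'=-11.0889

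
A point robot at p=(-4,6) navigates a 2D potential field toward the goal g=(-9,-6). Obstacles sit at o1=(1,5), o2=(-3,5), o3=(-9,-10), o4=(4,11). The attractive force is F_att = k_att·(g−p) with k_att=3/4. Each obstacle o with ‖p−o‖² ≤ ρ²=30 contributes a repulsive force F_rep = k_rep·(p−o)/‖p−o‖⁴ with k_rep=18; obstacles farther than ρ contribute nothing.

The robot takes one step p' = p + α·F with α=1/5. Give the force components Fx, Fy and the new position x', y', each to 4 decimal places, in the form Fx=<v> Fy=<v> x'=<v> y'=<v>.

F_att = 3/4·(g−p) = 3/4·(-5,-12) = (-3.7500,-9.0000)
o1: d²=26 ≤ ρ²=30; F_rep = 18·(-5,1)/26² = (-0.1331,0.0266)
o2: d²=2 ≤ ρ²=30; F_rep = 18·(-1,1)/2² = (-4.5000,4.5000)
o3: d²=281 > ρ²=30 → inactive
o4: d²=89 > ρ²=30 → inactive
F = F_att + ΣF_rep = (-8.3831,-4.4734)
p' = p + 1/5·F = (-5.6766,5.1053)

Fx=-8.3831 Fy=-4.4734 x'=-5.6766 y'=5.1053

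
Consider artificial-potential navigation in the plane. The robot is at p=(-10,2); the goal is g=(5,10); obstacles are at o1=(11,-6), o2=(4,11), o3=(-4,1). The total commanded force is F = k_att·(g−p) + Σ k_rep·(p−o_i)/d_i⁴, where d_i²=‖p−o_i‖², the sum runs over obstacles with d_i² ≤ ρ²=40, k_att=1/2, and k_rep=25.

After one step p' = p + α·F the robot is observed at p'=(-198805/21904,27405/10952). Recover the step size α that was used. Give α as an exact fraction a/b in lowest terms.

F_att = 1/2·(g−p) = 1/2·(15,8) = (7.5000,4.0000)
o1: d²=505 > ρ²=40 → inactive
o2: d²=277 > ρ²=40 → inactive
o3: d²=37 ≤ ρ²=40; F_rep = 25·(-6,1)/37² = (-0.1096,0.0183)
F = F_att + ΣF_rep = (7.3904,4.0183)
Δp = p'−p = (0.9238,0.5023); α = Δx/Fx = (20235/21904) / (20235/2738) = 1/8
check: Δy/Fy = (5501/10952) / (5501/1369) = 1/8 ✓

α = 1/8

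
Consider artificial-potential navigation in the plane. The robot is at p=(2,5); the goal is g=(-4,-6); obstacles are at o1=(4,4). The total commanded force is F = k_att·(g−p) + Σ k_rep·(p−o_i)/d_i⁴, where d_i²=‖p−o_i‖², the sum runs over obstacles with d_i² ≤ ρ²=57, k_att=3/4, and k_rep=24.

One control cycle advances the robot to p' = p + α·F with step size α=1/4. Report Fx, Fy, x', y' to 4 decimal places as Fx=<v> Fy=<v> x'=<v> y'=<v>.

Fx=-6.4200 Fy=-7.2900 x'=0.3950 y'=3.1775

F_att = 3/4·(g−p) = 3/4·(-6,-11) = (-4.5000,-8.2500)
o1: d²=5 ≤ ρ²=57; F_rep = 24·(-2,1)/5² = (-1.9200,0.9600)
F = F_att + ΣF_rep = (-6.4200,-7.2900)
p' = p + 1/4·F = (0.3950,3.1775)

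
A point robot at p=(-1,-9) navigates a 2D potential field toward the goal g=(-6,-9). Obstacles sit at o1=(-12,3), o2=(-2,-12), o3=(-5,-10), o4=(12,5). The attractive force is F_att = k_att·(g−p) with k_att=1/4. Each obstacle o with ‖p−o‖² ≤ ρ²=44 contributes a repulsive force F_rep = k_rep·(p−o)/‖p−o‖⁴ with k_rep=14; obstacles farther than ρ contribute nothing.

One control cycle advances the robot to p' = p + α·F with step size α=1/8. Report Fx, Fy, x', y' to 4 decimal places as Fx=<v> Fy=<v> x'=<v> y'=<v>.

F_att = 1/4·(g−p) = 1/4·(-5,0) = (-1.2500,0.0000)
o1: d²=265 > ρ²=44 → inactive
o2: d²=10 ≤ ρ²=44; F_rep = 14·(1,3)/10² = (0.1400,0.4200)
o3: d²=17 ≤ ρ²=44; F_rep = 14·(4,1)/17² = (0.1938,0.0484)
o4: d²=365 > ρ²=44 → inactive
F = F_att + ΣF_rep = (-0.9162,0.4684)
p' = p + 1/8·F = (-1.1145,-8.9414)

Fx=-0.9162 Fy=0.4684 x'=-1.1145 y'=-8.9414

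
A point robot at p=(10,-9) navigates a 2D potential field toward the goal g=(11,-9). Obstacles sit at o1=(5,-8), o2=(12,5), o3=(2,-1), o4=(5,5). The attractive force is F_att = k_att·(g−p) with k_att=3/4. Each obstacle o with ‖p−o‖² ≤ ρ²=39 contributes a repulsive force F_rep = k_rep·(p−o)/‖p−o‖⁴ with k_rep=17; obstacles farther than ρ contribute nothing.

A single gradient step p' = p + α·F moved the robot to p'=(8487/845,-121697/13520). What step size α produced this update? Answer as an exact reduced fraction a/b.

α = 1/20

F_att = 3/4·(g−p) = 3/4·(1,0) = (0.7500,0.0000)
o1: d²=26 ≤ ρ²=39; F_rep = 17·(5,-1)/26² = (0.1257,-0.0251)
o2: d²=200 > ρ²=39 → inactive
o3: d²=128 > ρ²=39 → inactive
o4: d²=221 > ρ²=39 → inactive
F = F_att + ΣF_rep = (0.8757,-0.0251)
Δp = p'−p = (0.0438,-0.0013); α = Δx/Fx = (37/845) / (148/169) = 1/20
check: Δy/Fy = (-17/13520) / (-17/676) = 1/20 ✓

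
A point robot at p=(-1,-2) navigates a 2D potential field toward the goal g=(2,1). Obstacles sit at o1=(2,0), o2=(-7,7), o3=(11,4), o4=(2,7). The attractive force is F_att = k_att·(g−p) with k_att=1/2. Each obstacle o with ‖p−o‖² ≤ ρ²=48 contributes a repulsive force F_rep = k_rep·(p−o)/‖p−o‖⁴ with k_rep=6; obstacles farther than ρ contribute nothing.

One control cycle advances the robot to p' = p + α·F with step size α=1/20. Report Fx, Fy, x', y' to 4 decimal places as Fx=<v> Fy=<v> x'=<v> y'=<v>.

Fx=1.3935 Fy=1.4290 x'=-0.9303 y'=-1.9286

F_att = 1/2·(g−p) = 1/2·(3,3) = (1.5000,1.5000)
o1: d²=13 ≤ ρ²=48; F_rep = 6·(-3,-2)/13² = (-0.1065,-0.0710)
o2: d²=117 > ρ²=48 → inactive
o3: d²=180 > ρ²=48 → inactive
o4: d²=90 > ρ²=48 → inactive
F = F_att + ΣF_rep = (1.3935,1.4290)
p' = p + 1/20·F = (-0.9303,-1.9286)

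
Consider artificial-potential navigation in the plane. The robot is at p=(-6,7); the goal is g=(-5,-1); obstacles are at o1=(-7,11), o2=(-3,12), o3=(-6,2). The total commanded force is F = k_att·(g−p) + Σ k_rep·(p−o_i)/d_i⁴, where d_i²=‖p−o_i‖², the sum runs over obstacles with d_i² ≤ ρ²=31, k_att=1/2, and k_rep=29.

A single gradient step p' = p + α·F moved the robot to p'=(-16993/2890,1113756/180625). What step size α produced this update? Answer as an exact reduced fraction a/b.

α = 1/5

F_att = 1/2·(g−p) = 1/2·(1,-8) = (0.5000,-4.0000)
o1: d²=17 ≤ ρ²=31; F_rep = 29·(1,-4)/17² = (0.1003,-0.4014)
o2: d²=34 > ρ²=31 → inactive
o3: d²=25 ≤ ρ²=31; F_rep = 29·(0,5)/25² = (0.0000,0.2320)
F = F_att + ΣF_rep = (0.6003,-4.1694)
Δp = p'−p = (0.1201,-0.8339); α = Δx/Fx = (347/2890) / (347/578) = 1/5
check: Δy/Fy = (-150619/180625) / (-150619/36125) = 1/5 ✓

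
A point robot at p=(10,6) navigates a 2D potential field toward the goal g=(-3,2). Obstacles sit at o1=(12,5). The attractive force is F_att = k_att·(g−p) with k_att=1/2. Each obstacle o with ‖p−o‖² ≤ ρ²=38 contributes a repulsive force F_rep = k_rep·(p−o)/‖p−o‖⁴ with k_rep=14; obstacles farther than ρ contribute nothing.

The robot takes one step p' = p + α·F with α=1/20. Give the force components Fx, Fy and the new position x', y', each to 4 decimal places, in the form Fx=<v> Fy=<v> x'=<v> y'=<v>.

Fx=-7.6200 Fy=-1.4400 x'=9.6190 y'=5.9280

F_att = 1/2·(g−p) = 1/2·(-13,-4) = (-6.5000,-2.0000)
o1: d²=5 ≤ ρ²=38; F_rep = 14·(-2,1)/5² = (-1.1200,0.5600)
F = F_att + ΣF_rep = (-7.6200,-1.4400)
p' = p + 1/20·F = (9.6190,5.9280)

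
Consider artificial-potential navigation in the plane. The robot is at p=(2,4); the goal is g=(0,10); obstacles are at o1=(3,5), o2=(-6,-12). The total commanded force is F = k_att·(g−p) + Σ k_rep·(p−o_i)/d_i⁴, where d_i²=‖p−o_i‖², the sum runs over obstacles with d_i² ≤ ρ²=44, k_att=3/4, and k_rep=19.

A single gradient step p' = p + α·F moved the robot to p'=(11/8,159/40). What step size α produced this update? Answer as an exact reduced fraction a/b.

α = 1/10

F_att = 3/4·(g−p) = 3/4·(-2,6) = (-1.5000,4.5000)
o1: d²=2 ≤ ρ²=44; F_rep = 19·(-1,-1)/2² = (-4.7500,-4.7500)
o2: d²=320 > ρ²=44 → inactive
F = F_att + ΣF_rep = (-6.2500,-0.2500)
Δp = p'−p = (-0.6250,-0.0250); α = Δx/Fx = (-5/8) / (-25/4) = 1/10
check: Δy/Fy = (-1/40) / (-1/4) = 1/10 ✓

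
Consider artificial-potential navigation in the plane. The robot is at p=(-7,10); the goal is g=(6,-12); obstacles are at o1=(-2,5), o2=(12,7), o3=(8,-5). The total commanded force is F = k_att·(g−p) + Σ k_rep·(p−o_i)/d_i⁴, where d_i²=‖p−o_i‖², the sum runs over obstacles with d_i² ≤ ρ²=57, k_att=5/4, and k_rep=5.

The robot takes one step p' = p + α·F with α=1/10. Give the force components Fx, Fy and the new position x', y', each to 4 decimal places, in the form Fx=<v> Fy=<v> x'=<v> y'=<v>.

Fx=16.2400 Fy=-27.4900 x'=-5.3760 y'=7.2510

F_att = 5/4·(g−p) = 5/4·(13,-22) = (16.2500,-27.5000)
o1: d²=50 ≤ ρ²=57; F_rep = 5·(-5,5)/50² = (-0.0100,0.0100)
o2: d²=370 > ρ²=57 → inactive
o3: d²=450 > ρ²=57 → inactive
F = F_att + ΣF_rep = (16.2400,-27.4900)
p' = p + 1/10·F = (-5.3760,7.2510)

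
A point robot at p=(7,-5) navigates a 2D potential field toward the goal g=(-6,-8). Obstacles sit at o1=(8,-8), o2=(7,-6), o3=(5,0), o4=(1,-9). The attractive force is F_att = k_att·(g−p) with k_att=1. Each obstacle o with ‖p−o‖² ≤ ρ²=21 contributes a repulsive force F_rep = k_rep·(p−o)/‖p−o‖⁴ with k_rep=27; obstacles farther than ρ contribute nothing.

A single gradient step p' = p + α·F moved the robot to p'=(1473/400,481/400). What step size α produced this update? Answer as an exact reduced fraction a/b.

α = 1/4

F_att = 1·(g−p) = 1·(-13,-3) = (-13.0000,-3.0000)
o1: d²=10 ≤ ρ²=21; F_rep = 27·(-1,3)/10² = (-0.2700,0.8100)
o2: d²=1 ≤ ρ²=21; F_rep = 27·(0,1)/1² = (0.0000,27.0000)
o3: d²=29 > ρ²=21 → inactive
o4: d²=52 > ρ²=21 → inactive
F = F_att + ΣF_rep = (-13.2700,24.8100)
Δp = p'−p = (-3.3175,6.2025); α = Δx/Fx = (-1327/400) / (-1327/100) = 1/4
check: Δy/Fy = (2481/400) / (2481/100) = 1/4 ✓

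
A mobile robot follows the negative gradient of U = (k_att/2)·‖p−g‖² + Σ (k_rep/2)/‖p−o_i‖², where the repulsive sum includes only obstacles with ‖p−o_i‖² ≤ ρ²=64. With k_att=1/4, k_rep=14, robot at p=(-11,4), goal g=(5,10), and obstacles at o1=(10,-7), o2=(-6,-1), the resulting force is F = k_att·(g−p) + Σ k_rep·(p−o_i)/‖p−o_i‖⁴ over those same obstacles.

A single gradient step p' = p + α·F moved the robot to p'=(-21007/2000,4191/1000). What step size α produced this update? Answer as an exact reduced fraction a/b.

F_att = 1/4·(g−p) = 1/4·(16,6) = (4.0000,1.5000)
o1: d²=562 > ρ²=64 → inactive
o2: d²=50 ≤ ρ²=64; F_rep = 14·(-5,5)/50² = (-0.0280,0.0280)
F = F_att + ΣF_rep = (3.9720,1.5280)
Δp = p'−p = (0.4965,0.1910); α = Δx/Fx = (993/2000) / (993/250) = 1/8
check: Δy/Fy = (191/1000) / (191/125) = 1/8 ✓

α = 1/8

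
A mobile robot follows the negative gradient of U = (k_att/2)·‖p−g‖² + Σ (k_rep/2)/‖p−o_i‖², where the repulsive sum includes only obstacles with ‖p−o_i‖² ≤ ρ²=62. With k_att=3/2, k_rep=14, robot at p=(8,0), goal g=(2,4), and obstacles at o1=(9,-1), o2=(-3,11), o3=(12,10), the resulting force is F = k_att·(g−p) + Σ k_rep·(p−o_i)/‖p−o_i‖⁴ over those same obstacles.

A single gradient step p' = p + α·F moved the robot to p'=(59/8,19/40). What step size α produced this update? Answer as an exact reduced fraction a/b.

α = 1/20

F_att = 3/2·(g−p) = 3/2·(-6,4) = (-9.0000,6.0000)
o1: d²=2 ≤ ρ²=62; F_rep = 14·(-1,1)/2² = (-3.5000,3.5000)
o2: d²=242 > ρ²=62 → inactive
o3: d²=116 > ρ²=62 → inactive
F = F_att + ΣF_rep = (-12.5000,9.5000)
Δp = p'−p = (-0.6250,0.4750); α = Δx/Fx = (-5/8) / (-25/2) = 1/20
check: Δy/Fy = (19/40) / (19/2) = 1/20 ✓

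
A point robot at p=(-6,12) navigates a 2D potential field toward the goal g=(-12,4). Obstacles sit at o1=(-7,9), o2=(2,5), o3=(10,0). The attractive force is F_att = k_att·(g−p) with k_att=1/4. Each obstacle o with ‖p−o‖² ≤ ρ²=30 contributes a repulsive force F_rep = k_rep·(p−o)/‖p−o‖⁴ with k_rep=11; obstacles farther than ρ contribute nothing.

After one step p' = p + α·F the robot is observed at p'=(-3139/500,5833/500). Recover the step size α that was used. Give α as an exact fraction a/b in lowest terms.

α = 1/5

F_att = 1/4·(g−p) = 1/4·(-6,-8) = (-1.5000,-2.0000)
o1: d²=10 ≤ ρ²=30; F_rep = 11·(1,3)/10² = (0.1100,0.3300)
o2: d²=113 > ρ²=30 → inactive
o3: d²=400 > ρ²=30 → inactive
F = F_att + ΣF_rep = (-1.3900,-1.6700)
Δp = p'−p = (-0.2780,-0.3340); α = Δx/Fx = (-139/500) / (-139/100) = 1/5
check: Δy/Fy = (-167/500) / (-167/100) = 1/5 ✓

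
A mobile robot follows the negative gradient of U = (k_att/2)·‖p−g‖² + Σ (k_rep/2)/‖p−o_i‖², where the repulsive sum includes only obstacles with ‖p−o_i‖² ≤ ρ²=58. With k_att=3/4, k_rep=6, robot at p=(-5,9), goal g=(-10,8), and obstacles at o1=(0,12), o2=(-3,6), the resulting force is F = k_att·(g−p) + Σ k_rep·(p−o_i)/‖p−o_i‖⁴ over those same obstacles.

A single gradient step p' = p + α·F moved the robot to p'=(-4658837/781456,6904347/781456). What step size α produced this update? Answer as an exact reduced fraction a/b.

α = 1/4

F_att = 3/4·(g−p) = 3/4·(-5,-1) = (-3.7500,-0.7500)
o1: d²=34 ≤ ρ²=58; F_rep = 6·(-5,-3)/34² = (-0.0260,-0.0156)
o2: d²=13 ≤ ρ²=58; F_rep = 6·(-2,3)/13² = (-0.0710,0.1065)
F = F_att + ΣF_rep = (-3.8470,-0.6591)
Δp = p'−p = (-0.9617,-0.1648); α = Δx/Fx = (-751557/781456) / (-751557/195364) = 1/4
check: Δy/Fy = (-128757/781456) / (-128757/195364) = 1/4 ✓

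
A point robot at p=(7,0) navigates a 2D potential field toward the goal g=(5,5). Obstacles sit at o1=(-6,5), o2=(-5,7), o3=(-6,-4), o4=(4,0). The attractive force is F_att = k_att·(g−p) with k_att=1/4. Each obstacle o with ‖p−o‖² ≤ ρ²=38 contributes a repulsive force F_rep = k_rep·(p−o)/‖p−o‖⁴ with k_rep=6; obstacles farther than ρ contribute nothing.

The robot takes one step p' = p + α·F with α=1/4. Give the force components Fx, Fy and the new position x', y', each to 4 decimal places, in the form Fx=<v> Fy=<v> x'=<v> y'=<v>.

F_att = 1/4·(g−p) = 1/4·(-2,5) = (-0.5000,1.2500)
o1: d²=194 > ρ²=38 → inactive
o2: d²=193 > ρ²=38 → inactive
o3: d²=185 > ρ²=38 → inactive
o4: d²=9 ≤ ρ²=38; F_rep = 6·(3,0)/9² = (0.2222,0.0000)
F = F_att + ΣF_rep = (-0.2778,1.2500)
p' = p + 1/4·F = (6.9306,0.3125)

Fx=-0.2778 Fy=1.2500 x'=6.9306 y'=0.3125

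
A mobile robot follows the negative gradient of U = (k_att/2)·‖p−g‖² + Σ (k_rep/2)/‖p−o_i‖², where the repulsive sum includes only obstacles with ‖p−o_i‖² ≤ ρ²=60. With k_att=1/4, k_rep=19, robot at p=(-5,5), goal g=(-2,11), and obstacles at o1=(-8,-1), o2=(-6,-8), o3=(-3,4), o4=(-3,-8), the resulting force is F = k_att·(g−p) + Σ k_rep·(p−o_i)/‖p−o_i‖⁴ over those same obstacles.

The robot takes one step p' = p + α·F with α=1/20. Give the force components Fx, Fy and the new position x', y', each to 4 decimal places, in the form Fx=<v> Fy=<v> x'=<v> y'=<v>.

Fx=-0.7419 Fy=2.3163 x'=-5.0371 y'=5.1158

F_att = 1/4·(g−p) = 1/4·(3,6) = (0.7500,1.5000)
o1: d²=45 ≤ ρ²=60; F_rep = 19·(3,6)/45² = (0.0281,0.0563)
o2: d²=170 > ρ²=60 → inactive
o3: d²=5 ≤ ρ²=60; F_rep = 19·(-2,1)/5² = (-1.5200,0.7600)
o4: d²=173 > ρ²=60 → inactive
F = F_att + ΣF_rep = (-0.7419,2.3163)
p' = p + 1/20·F = (-5.0371,5.1158)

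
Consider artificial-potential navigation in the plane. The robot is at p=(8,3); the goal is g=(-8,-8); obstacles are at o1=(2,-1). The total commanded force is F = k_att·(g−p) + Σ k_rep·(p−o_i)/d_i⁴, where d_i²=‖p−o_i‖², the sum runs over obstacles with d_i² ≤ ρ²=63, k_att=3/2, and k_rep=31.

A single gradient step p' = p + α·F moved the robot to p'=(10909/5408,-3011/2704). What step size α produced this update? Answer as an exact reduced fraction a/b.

α = 1/4

F_att = 3/2·(g−p) = 3/2·(-16,-11) = (-24.0000,-16.5000)
o1: d²=52 ≤ ρ²=63; F_rep = 31·(6,4)/52² = (0.0688,0.0459)
F = F_att + ΣF_rep = (-23.9312,-16.4541)
Δp = p'−p = (-5.9828,-4.1135); α = Δx/Fx = (-32355/5408) / (-32355/1352) = 1/4
check: Δy/Fy = (-11123/2704) / (-11123/676) = 1/4 ✓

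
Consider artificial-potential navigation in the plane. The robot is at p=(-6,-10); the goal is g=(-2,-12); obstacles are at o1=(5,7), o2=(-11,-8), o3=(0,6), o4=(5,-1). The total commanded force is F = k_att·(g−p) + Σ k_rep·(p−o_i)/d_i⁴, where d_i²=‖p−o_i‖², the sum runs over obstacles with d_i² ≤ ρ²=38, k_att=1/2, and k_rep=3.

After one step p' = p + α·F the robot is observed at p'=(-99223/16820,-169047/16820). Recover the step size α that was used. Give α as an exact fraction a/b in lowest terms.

α = 1/20

F_att = 1/2·(g−p) = 1/2·(4,-2) = (2.0000,-1.0000)
o1: d²=410 > ρ²=38 → inactive
o2: d²=29 ≤ ρ²=38; F_rep = 3·(5,-2)/29² = (0.0178,-0.0071)
o3: d²=292 > ρ²=38 → inactive
o4: d²=202 > ρ²=38 → inactive
F = F_att + ΣF_rep = (2.0178,-1.0071)
Δp = p'−p = (0.1009,-0.0504); α = Δx/Fx = (1697/16820) / (1697/841) = 1/20
check: Δy/Fy = (-847/16820) / (-847/841) = 1/20 ✓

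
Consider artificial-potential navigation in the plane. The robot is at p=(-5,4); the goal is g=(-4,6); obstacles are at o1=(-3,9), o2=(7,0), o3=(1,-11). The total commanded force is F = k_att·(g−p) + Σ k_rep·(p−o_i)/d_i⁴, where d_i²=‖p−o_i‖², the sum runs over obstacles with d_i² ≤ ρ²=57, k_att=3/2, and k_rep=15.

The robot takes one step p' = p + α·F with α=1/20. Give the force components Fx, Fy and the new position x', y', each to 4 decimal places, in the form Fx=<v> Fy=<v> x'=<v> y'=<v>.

F_att = 3/2·(g−p) = 3/2·(1,2) = (1.5000,3.0000)
o1: d²=29 ≤ ρ²=57; F_rep = 15·(-2,-5)/29² = (-0.0357,-0.0892)
o2: d²=160 > ρ²=57 → inactive
o3: d²=261 > ρ²=57 → inactive
F = F_att + ΣF_rep = (1.4643,2.9108)
p' = p + 1/20·F = (-4.9268,4.1455)

Fx=1.4643 Fy=2.9108 x'=-4.9268 y'=4.1455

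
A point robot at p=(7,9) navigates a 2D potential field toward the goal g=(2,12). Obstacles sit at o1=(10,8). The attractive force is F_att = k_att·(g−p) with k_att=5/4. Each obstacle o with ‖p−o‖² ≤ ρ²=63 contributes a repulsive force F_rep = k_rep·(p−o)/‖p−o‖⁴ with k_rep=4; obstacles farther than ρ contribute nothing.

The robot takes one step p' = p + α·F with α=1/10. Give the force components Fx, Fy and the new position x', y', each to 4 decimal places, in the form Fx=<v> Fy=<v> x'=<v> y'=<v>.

Fx=-6.3700 Fy=3.7900 x'=6.3630 y'=9.3790

F_att = 5/4·(g−p) = 5/4·(-5,3) = (-6.2500,3.7500)
o1: d²=10 ≤ ρ²=63; F_rep = 4·(-3,1)/10² = (-0.1200,0.0400)
F = F_att + ΣF_rep = (-6.3700,3.7900)
p' = p + 1/10·F = (6.3630,9.3790)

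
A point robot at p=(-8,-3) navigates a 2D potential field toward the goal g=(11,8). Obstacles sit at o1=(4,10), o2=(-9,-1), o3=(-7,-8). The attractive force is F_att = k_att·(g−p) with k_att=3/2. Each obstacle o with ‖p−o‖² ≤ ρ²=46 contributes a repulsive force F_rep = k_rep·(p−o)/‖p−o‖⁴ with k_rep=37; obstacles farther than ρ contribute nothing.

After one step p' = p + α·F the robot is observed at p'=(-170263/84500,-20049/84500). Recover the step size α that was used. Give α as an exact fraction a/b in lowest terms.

F_att = 3/2·(g−p) = 3/2·(19,11) = (28.5000,16.5000)
o1: d²=313 > ρ²=46 → inactive
o2: d²=5 ≤ ρ²=46; F_rep = 37·(1,-2)/5² = (1.4800,-2.9600)
o3: d²=26 ≤ ρ²=46; F_rep = 37·(-1,5)/26² = (-0.0547,0.2737)
F = F_att + ΣF_rep = (29.9253,13.8137)
Δp = p'−p = (5.9851,2.7627); α = Δx/Fx = (505737/84500) / (505737/16900) = 1/5
check: Δy/Fy = (233451/84500) / (233451/16900) = 1/5 ✓

α = 1/5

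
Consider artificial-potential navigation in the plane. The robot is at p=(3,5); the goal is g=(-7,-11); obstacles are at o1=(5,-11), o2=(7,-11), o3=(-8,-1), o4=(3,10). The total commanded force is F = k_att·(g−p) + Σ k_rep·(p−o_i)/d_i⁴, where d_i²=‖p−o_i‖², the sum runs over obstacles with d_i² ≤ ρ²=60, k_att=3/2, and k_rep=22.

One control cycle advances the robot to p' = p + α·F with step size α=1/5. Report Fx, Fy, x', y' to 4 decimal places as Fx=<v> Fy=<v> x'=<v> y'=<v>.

F_att = 3/2·(g−p) = 3/2·(-10,-16) = (-15.0000,-24.0000)
o1: d²=260 > ρ²=60 → inactive
o2: d²=272 > ρ²=60 → inactive
o3: d²=157 > ρ²=60 → inactive
o4: d²=25 ≤ ρ²=60; F_rep = 22·(0,-5)/25² = (0.0000,-0.1760)
F = F_att + ΣF_rep = (-15.0000,-24.1760)
p' = p + 1/5·F = (0.0000,0.1648)

Fx=-15.0000 Fy=-24.1760 x'=0.0000 y'=0.1648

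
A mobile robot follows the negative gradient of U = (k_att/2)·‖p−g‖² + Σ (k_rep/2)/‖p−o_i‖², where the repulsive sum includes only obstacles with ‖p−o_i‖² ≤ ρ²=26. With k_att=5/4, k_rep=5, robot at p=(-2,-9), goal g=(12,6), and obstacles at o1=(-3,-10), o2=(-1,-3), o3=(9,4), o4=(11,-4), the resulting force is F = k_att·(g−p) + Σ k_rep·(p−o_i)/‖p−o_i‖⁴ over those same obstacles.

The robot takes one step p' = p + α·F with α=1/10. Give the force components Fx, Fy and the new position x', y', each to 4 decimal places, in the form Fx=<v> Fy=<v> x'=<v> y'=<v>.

Fx=18.7500 Fy=20.0000 x'=-0.1250 y'=-7.0000

F_att = 5/4·(g−p) = 5/4·(14,15) = (17.5000,18.7500)
o1: d²=2 ≤ ρ²=26; F_rep = 5·(1,1)/2² = (1.2500,1.2500)
o2: d²=37 > ρ²=26 → inactive
o3: d²=290 > ρ²=26 → inactive
o4: d²=194 > ρ²=26 → inactive
F = F_att + ΣF_rep = (18.7500,20.0000)
p' = p + 1/10·F = (-0.1250,-7.0000)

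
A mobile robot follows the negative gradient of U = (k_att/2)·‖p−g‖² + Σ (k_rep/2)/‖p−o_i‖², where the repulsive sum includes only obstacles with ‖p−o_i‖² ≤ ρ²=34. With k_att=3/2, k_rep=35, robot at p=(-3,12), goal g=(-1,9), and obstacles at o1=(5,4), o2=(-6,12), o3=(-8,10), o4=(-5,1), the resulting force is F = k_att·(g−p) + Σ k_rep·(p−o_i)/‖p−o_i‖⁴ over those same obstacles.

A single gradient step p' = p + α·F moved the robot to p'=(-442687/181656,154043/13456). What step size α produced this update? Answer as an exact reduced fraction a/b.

α = 1/8

F_att = 3/2·(g−p) = 3/2·(2,-3) = (3.0000,-4.5000)
o1: d²=128 > ρ²=34 → inactive
o2: d²=9 ≤ ρ²=34; F_rep = 35·(3,0)/9² = (1.2963,0.0000)
o3: d²=29 ≤ ρ²=34; F_rep = 35·(5,2)/29² = (0.2081,0.0832)
o4: d²=125 > ρ²=34 → inactive
F = F_att + ΣF_rep = (4.5044,-4.4168)
Δp = p'−p = (0.5630,-0.5521); α = Δx/Fx = (102281/181656) / (102281/22707) = 1/8
check: Δy/Fy = (-7429/13456) / (-7429/1682) = 1/8 ✓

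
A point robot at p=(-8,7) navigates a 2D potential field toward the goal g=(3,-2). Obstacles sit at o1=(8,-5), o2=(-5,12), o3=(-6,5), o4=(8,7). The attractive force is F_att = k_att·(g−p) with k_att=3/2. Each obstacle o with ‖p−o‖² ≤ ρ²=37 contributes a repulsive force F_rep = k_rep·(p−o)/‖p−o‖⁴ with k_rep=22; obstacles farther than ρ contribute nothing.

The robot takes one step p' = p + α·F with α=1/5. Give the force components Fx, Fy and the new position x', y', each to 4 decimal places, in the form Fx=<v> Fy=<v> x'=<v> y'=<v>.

F_att = 3/2·(g−p) = 3/2·(11,-9) = (16.5000,-13.5000)
o1: d²=400 > ρ²=37 → inactive
o2: d²=34 ≤ ρ²=37; F_rep = 22·(-3,-5)/34² = (-0.0571,-0.0952)
o3: d²=8 ≤ ρ²=37; F_rep = 22·(-2,2)/8² = (-0.6875,0.6875)
o4: d²=256 > ρ²=37 → inactive
F = F_att + ΣF_rep = (15.7554,-12.9077)
p' = p + 1/5·F = (-4.8489,4.4185)

Fx=15.7554 Fy=-12.9077 x'=-4.8489 y'=4.4185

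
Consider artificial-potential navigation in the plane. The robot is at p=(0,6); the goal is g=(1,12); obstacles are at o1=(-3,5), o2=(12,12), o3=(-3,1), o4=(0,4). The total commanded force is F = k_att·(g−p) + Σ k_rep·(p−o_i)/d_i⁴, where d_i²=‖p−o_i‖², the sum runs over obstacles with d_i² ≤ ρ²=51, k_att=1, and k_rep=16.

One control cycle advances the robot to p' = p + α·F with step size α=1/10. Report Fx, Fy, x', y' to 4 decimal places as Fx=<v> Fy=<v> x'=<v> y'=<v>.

F_att = 1·(g−p) = 1·(1,6) = (1.0000,6.0000)
o1: d²=10 ≤ ρ²=51; F_rep = 16·(3,1)/10² = (0.4800,0.1600)
o2: d²=180 > ρ²=51 → inactive
o3: d²=34 ≤ ρ²=51; F_rep = 16·(3,5)/34² = (0.0415,0.0692)
o4: d²=4 ≤ ρ²=51; F_rep = 16·(0,2)/4² = (0.0000,2.0000)
F = F_att + ΣF_rep = (1.5215,8.2292)
p' = p + 1/10·F = (0.1522,6.8229)

Fx=1.5215 Fy=8.2292 x'=0.1522 y'=6.8229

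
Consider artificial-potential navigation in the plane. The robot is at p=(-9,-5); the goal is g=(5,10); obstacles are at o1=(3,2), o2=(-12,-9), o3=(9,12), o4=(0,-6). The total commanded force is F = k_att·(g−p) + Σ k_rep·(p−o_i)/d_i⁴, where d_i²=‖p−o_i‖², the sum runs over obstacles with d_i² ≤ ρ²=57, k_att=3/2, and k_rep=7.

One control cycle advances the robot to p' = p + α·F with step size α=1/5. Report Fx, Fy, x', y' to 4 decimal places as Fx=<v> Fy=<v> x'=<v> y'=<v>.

Fx=21.0336 Fy=22.5448 x'=-4.7933 y'=-0.4910

F_att = 3/2·(g−p) = 3/2·(14,15) = (21.0000,22.5000)
o1: d²=193 > ρ²=57 → inactive
o2: d²=25 ≤ ρ²=57; F_rep = 7·(3,4)/25² = (0.0336,0.0448)
o3: d²=613 > ρ²=57 → inactive
o4: d²=82 > ρ²=57 → inactive
F = F_att + ΣF_rep = (21.0336,22.5448)
p' = p + 1/5·F = (-4.7933,-0.4910)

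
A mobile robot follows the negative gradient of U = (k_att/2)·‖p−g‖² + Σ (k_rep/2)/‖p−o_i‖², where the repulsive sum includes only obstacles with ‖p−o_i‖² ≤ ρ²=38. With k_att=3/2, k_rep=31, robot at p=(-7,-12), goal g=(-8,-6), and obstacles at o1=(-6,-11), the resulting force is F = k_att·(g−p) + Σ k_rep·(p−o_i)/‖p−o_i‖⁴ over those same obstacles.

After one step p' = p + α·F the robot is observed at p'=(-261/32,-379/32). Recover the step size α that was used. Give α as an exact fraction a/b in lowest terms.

F_att = 3/2·(g−p) = 3/2·(-1,6) = (-1.5000,9.0000)
o1: d²=2 ≤ ρ²=38; F_rep = 31·(-1,-1)/2² = (-7.7500,-7.7500)
F = F_att + ΣF_rep = (-9.2500,1.2500)
Δp = p'−p = (-1.1562,0.1562); α = Δx/Fx = (-37/32) / (-37/4) = 1/8
check: Δy/Fy = (5/32) / (5/4) = 1/8 ✓

α = 1/8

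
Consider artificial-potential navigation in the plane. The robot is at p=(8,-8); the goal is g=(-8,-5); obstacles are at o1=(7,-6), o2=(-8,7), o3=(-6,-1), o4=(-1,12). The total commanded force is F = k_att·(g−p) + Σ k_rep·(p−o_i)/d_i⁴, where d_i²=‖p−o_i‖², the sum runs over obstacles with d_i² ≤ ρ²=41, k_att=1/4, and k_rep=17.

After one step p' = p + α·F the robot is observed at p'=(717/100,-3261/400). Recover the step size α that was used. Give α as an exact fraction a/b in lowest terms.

F_att = 1/4·(g−p) = 1/4·(-16,3) = (-4.0000,0.7500)
o1: d²=5 ≤ ρ²=41; F_rep = 17·(1,-2)/5² = (0.6800,-1.3600)
o2: d²=481 > ρ²=41 → inactive
o3: d²=245 > ρ²=41 → inactive
o4: d²=481 > ρ²=41 → inactive
F = F_att + ΣF_rep = (-3.3200,-0.6100)
Δp = p'−p = (-0.8300,-0.1525); α = Δx/Fx = (-83/100) / (-83/25) = 1/4
check: Δy/Fy = (-61/400) / (-61/100) = 1/4 ✓

α = 1/4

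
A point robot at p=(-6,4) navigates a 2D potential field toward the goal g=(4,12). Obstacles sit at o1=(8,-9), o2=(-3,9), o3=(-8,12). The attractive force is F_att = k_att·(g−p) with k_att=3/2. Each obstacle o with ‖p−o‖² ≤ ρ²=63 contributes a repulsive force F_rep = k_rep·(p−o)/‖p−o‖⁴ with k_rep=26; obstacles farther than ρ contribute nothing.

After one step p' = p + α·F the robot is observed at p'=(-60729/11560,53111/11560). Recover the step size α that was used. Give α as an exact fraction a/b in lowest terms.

F_att = 3/2·(g−p) = 3/2·(10,8) = (15.0000,12.0000)
o1: d²=365 > ρ²=63 → inactive
o2: d²=34 ≤ ρ²=63; F_rep = 26·(-3,-5)/34² = (-0.0675,-0.1125)
o3: d²=68 > ρ²=63 → inactive
F = F_att + ΣF_rep = (14.9325,11.8875)
Δp = p'−p = (0.7466,0.5944); α = Δx/Fx = (8631/11560) / (8631/578) = 1/20
check: Δy/Fy = (6871/11560) / (6871/578) = 1/20 ✓

α = 1/20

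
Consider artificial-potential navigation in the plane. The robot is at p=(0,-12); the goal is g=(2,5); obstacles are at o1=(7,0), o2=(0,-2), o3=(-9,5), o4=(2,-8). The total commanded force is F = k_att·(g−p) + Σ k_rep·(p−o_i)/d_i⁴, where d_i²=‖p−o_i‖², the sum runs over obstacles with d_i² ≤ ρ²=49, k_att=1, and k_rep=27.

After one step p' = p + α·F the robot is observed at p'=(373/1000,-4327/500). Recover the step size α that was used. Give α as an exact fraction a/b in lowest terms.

F_att = 1·(g−p) = 1·(2,17) = (2.0000,17.0000)
o1: d²=193 > ρ²=49 → inactive
o2: d²=100 > ρ²=49 → inactive
o3: d²=370 > ρ²=49 → inactive
o4: d²=20 ≤ ρ²=49; F_rep = 27·(-2,-4)/20² = (-0.1350,-0.2700)
F = F_att + ΣF_rep = (1.8650,16.7300)
Δp = p'−p = (0.3730,3.3460); α = Δx/Fx = (373/1000) / (373/200) = 1/5
check: Δy/Fy = (1673/500) / (1673/100) = 1/5 ✓

α = 1/5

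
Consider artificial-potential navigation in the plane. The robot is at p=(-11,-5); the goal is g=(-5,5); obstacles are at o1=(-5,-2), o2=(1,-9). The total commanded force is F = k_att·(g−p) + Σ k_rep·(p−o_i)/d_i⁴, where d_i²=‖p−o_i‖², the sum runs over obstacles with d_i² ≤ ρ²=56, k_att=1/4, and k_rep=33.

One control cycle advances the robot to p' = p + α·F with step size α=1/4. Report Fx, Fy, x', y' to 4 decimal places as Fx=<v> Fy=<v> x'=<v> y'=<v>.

F_att = 1/4·(g−p) = 1/4·(6,10) = (1.5000,2.5000)
o1: d²=45 ≤ ρ²=56; F_rep = 33·(-6,-3)/45² = (-0.0978,-0.0489)
o2: d²=160 > ρ²=56 → inactive
F = F_att + ΣF_rep = (1.4022,2.4511)
p' = p + 1/4·F = (-10.6494,-4.3872)

Fx=1.4022 Fy=2.4511 x'=-10.6494 y'=-4.3872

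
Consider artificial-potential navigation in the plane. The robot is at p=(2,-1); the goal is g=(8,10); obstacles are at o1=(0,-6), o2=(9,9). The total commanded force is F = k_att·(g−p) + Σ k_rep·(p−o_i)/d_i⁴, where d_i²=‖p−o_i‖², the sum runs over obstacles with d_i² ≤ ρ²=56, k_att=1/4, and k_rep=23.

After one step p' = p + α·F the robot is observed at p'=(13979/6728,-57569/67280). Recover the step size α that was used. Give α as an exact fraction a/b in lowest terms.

α = 1/20

F_att = 1/4·(g−p) = 1/4·(6,11) = (1.5000,2.7500)
o1: d²=29 ≤ ρ²=56; F_rep = 23·(2,5)/29² = (0.0547,0.1367)
o2: d²=149 > ρ²=56 → inactive
F = F_att + ΣF_rep = (1.5547,2.8867)
Δp = p'−p = (0.0777,0.1443); α = Δx/Fx = (523/6728) / (2615/1682) = 1/20
check: Δy/Fy = (9711/67280) / (9711/3364) = 1/20 ✓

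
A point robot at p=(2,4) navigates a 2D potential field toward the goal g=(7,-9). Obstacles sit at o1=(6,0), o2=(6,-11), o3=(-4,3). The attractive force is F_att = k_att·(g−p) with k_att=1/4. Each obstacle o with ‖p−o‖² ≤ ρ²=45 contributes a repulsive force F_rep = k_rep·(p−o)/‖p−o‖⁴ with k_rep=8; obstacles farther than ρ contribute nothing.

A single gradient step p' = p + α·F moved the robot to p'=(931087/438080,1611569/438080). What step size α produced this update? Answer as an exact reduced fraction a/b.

α = 1/10

F_att = 1/4·(g−p) = 1/4·(5,-13) = (1.2500,-3.2500)
o1: d²=32 ≤ ρ²=45; F_rep = 8·(-4,4)/32² = (-0.0312,0.0312)
o2: d²=241 > ρ²=45 → inactive
o3: d²=37 ≤ ρ²=45; F_rep = 8·(6,1)/37² = (0.0351,0.0058)
F = F_att + ΣF_rep = (1.2538,-3.2129)
Δp = p'−p = (0.1254,-0.3213); α = Δx/Fx = (54927/438080) / (54927/43808) = 1/10
check: Δy/Fy = (-140751/438080) / (-140751/43808) = 1/10 ✓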